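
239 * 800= 191200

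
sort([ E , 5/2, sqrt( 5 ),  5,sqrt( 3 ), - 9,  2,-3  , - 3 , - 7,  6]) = [ -9,-7, - 3, - 3, sqrt( 3) , 2, sqrt( 5 ), 5/2,  E, 5, 6 ] 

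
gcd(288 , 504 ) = 72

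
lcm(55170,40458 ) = 606870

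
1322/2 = 661 = 661.00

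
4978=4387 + 591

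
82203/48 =1712 + 9/16 = 1712.56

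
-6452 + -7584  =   - 14036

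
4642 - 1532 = 3110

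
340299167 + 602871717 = 943170884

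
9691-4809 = 4882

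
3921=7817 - 3896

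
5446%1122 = 958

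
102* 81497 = 8312694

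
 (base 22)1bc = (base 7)2103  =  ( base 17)297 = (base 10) 738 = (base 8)1342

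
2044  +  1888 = 3932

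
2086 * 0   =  0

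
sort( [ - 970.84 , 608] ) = [ - 970.84,608] 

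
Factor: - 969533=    - 969533^1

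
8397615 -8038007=359608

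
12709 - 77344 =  - 64635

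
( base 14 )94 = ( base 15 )8A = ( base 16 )82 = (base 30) 4A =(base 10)130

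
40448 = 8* 5056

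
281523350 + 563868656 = 845392006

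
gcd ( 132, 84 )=12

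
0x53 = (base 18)4b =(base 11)76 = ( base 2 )1010011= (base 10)83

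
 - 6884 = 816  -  7700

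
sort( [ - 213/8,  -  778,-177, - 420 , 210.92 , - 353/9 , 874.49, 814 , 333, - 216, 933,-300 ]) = [ - 778, - 420, - 300, - 216, - 177, - 353/9, - 213/8, 210.92 , 333,814, 874.49, 933 ]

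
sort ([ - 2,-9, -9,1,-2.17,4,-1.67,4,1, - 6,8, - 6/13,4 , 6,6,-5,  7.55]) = [ - 9, - 9  , - 6, - 5,- 2.17, - 2, - 1.67,- 6/13  ,  1,1,4,4,4,6,6,7.55, 8 ] 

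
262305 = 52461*5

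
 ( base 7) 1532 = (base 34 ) HX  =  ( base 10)611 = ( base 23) 13D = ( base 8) 1143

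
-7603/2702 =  - 7603/2702 = - 2.81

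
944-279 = 665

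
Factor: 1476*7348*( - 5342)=-57937451616 = - 2^5 * 3^2*11^1*41^1*167^1 *2671^1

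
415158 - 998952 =- 583794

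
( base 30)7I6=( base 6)51410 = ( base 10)6846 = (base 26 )a38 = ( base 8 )15276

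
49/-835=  - 49/835 = -0.06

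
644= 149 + 495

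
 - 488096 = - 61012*8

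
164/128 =41/32 =1.28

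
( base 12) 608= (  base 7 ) 2354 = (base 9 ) 1168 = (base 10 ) 872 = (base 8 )1550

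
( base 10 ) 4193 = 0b1000001100001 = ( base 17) E8B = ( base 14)1757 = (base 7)15140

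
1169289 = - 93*( - 12573)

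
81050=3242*25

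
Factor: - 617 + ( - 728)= - 5^1*269^1= -  1345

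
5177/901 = 5177/901 =5.75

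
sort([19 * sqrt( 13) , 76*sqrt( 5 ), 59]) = [ 59,  19 * sqrt( 13),76*sqrt( 5)]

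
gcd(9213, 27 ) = 3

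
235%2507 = 235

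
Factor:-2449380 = -2^2*3^1*5^1*40823^1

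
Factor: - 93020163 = - 3^1 * 317^1*97813^1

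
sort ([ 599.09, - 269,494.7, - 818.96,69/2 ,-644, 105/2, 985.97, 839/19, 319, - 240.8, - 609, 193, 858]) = [ - 818.96, - 644, - 609, - 269, - 240.8, 69/2, 839/19, 105/2, 193,  319, 494.7 , 599.09, 858, 985.97 ]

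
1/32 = 1/32 = 0.03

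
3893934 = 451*8634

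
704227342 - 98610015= 605617327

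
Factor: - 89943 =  - 3^1 * 7^1*4283^1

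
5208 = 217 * 24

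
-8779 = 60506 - 69285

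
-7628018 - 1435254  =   - 9063272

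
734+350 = 1084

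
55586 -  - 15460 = 71046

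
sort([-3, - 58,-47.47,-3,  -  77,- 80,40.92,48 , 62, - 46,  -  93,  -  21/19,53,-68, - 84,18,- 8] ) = [ - 93, - 84, - 80,- 77, - 68, -58, - 47.47, - 46,  -  8, - 3,-3,  -  21/19 , 18,40.92, 48, 53 , 62]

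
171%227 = 171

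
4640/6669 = 4640/6669 = 0.70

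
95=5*19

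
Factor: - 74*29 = -2^1*29^1 *37^1 = -2146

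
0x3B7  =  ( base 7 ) 2526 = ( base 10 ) 951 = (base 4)32313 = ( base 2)1110110111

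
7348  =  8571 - 1223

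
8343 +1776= 10119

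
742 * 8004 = 5938968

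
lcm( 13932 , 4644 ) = 13932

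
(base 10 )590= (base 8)1116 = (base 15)295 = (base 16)24E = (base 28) l2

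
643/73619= 643/73619 = 0.01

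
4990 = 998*5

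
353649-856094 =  - 502445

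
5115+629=5744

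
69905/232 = 301 + 73/232 =301.31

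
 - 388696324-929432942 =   -  1318129266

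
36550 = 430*85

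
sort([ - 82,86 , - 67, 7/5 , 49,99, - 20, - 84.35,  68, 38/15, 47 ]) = [-84.35, - 82, - 67, - 20,7/5, 38/15, 47, 49, 68, 86,99]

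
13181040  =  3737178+9443862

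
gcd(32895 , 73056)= 3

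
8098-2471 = 5627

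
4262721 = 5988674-1725953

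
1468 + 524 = 1992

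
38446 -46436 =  - 7990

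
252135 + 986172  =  1238307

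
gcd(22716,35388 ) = 36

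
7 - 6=1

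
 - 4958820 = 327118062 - 332076882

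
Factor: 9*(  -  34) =  -  306 = - 2^1* 3^2*17^1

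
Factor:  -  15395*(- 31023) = 3^4*5^1 * 383^1*3079^1 = 477599085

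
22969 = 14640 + 8329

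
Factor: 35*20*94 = 2^3 * 5^2*7^1 * 47^1 = 65800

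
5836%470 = 196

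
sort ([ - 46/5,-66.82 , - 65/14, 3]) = [ -66.82, - 46/5, - 65/14,  3 ]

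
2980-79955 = -76975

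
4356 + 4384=8740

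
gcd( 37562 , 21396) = 2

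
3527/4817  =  3527/4817 = 0.73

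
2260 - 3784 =-1524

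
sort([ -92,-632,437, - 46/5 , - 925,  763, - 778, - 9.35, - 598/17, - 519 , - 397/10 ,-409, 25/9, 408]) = [ - 925, - 778, - 632,-519, - 409, - 92, - 397/10, - 598/17, - 9.35,  -  46/5, 25/9,408 , 437, 763]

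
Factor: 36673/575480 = 2^( - 3 )*5^( - 1)*7^1 * 13^2*31^1*14387^( - 1)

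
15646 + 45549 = 61195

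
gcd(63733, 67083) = 1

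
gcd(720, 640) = 80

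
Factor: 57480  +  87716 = 145196 = 2^2 *36299^1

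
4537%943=765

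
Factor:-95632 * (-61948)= 2^6*17^1*43^1*139^1*911^1= 5924211136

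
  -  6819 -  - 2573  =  -4246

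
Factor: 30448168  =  2^3*3806021^1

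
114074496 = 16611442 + 97463054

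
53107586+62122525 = 115230111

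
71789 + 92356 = 164145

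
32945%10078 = 2711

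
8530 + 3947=12477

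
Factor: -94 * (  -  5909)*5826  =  3236028396 = 2^2*3^1*19^1*47^1*311^1*971^1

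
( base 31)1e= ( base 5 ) 140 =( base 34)1b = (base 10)45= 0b101101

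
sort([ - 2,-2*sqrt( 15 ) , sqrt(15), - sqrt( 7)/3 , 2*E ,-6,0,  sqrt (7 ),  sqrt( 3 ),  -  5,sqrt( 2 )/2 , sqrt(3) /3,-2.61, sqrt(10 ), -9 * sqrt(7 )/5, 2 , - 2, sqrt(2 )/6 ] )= [-2*sqrt( 15 ), - 6,-5, - 9 *sqrt( 7 )/5, - 2.61, -2, - 2, - sqrt(7 )/3 , 0, sqrt( 2)/6 , sqrt ( 3 ) /3,  sqrt(2)/2, sqrt (3), 2,  sqrt(7), sqrt( 10 ),  sqrt(15 ),  2*E ] 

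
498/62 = 249/31 = 8.03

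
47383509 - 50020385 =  - 2636876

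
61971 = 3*20657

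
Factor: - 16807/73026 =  - 2^( - 1)*3^ ( - 2) * 7^5*4057^(-1) 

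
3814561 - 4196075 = -381514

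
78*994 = 77532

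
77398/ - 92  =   - 38699/46=-841.28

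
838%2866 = 838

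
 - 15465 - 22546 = - 38011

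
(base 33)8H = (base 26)al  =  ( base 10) 281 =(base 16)119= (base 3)101102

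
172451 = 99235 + 73216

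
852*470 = 400440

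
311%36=23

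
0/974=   0 = 0.00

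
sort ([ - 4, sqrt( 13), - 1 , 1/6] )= [ - 4, - 1,1/6,sqrt( 13 )]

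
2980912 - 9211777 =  - 6230865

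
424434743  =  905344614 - 480909871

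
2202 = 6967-4765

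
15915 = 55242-39327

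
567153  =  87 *6519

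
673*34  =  22882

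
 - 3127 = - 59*53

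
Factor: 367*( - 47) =-47^1*367^1 = -17249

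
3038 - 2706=332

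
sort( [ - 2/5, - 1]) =[-1, - 2/5 ]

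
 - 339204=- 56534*6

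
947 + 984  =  1931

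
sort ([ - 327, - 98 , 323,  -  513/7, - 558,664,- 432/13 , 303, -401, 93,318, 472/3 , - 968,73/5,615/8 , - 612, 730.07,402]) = [ - 968, - 612,-558, - 401 ,  -  327, - 98,-513/7 , - 432/13 , 73/5, 615/8, 93, 472/3,303, 318 , 323,402 , 664,730.07]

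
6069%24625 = 6069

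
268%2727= 268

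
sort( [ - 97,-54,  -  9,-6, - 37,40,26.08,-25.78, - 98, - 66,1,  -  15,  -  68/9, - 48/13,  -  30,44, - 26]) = [ - 98, - 97 ,  -  66,-54,-37, - 30,-26,-25.78, - 15, - 9,-68/9, - 6,-48/13, 1,26.08,40,44] 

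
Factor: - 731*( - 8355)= 6107505 = 3^1 * 5^1*17^1*43^1*557^1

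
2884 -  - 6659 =9543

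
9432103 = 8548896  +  883207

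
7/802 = 7/802 = 0.01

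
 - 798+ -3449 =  - 4247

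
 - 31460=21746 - 53206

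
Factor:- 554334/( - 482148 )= 2^ ( - 1 )*3^( - 1)*11^1*37^1*59^( - 1 ) = 407/354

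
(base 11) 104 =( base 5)1000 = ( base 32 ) 3t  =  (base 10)125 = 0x7D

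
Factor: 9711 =3^2*13^1 * 83^1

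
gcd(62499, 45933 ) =753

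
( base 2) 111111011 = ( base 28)i3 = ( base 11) 421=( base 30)gr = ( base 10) 507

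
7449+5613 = 13062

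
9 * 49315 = 443835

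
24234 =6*4039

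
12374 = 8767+3607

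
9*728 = 6552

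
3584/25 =143 + 9/25 = 143.36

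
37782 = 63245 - 25463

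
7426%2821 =1784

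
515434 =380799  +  134635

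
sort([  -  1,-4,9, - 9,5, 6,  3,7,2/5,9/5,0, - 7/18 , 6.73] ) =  [ - 9, - 4, - 1  , - 7/18, 0, 2/5, 9/5,3, 5,6,6.73,7,9]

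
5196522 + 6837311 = 12033833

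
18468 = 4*4617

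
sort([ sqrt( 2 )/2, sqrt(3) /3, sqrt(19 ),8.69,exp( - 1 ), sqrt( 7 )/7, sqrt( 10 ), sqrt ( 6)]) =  [exp( - 1 ), sqrt( 7 ) /7, sqrt( 3)/3, sqrt( 2)/2, sqrt( 6 ),sqrt ( 10 ),sqrt(19),8.69]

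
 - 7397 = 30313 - 37710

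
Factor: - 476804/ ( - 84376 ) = 2^( - 1 )*53^( - 1 )*599^1 = 599/106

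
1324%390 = 154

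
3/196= 3/196 =0.02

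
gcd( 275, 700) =25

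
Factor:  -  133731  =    -  3^4*13^1*127^1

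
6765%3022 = 721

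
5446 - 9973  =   - 4527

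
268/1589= 268/1589 =0.17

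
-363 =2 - 365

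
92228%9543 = 6341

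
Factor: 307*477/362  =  146439/362=2^(-1 ) * 3^2*53^1*181^( - 1)* 307^1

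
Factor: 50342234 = 2^1*25171117^1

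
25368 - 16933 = 8435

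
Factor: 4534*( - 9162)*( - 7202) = 299174738616 = 2^3*3^2*13^1*277^1*509^1 * 2267^1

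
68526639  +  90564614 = 159091253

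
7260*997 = 7238220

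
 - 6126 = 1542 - 7668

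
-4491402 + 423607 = -4067795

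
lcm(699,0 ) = 0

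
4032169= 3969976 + 62193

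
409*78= 31902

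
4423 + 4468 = 8891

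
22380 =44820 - 22440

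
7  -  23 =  - 16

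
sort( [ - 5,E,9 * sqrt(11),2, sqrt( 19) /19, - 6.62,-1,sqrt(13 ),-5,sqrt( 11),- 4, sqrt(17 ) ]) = [ - 6.62, - 5, - 5, - 4,- 1,  sqrt ( 19 ) /19,2 , E,sqrt(11 ),sqrt(13),sqrt(17 ), 9*sqrt (11)]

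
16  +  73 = 89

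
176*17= 2992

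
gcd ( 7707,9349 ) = 1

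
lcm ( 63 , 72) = 504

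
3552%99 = 87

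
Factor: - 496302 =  - 2^1 * 3^1 * 181^1*457^1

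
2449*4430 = 10849070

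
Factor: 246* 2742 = 674532 = 2^2 * 3^2*41^1*457^1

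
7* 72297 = 506079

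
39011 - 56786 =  - 17775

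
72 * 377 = 27144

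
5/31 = 5/31 = 0.16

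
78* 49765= 3881670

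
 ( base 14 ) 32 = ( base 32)1C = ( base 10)44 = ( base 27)1h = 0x2C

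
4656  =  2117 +2539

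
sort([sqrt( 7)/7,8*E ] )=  [sqrt(7)/7, 8*E]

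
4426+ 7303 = 11729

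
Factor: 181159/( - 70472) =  - 473/184 = - 2^(- 3) * 11^1 *23^( - 1 )*43^1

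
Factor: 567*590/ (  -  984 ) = - 55755/164 = - 2^( - 2) * 3^3*5^1 * 7^1*41^( - 1)*59^1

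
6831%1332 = 171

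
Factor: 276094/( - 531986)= - 41/79 = -41^1*79^( - 1 ) 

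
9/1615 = 9/1615 =0.01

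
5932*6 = 35592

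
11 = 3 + 8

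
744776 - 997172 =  - 252396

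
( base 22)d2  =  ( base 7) 561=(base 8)440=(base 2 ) 100100000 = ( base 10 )288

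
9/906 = 3/302= 0.01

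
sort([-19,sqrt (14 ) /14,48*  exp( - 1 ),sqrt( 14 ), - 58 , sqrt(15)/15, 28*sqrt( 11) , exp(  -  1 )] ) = [-58,-19,sqrt(15) /15, sqrt (14)/14, exp( - 1) , sqrt( 14 ), 48*exp( - 1),28*sqrt(11) ]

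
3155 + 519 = 3674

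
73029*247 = 18038163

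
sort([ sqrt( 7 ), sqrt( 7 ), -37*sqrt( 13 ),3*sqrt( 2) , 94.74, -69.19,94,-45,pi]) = [ - 37*sqrt( 13), - 69.19,  -  45 , sqrt( 7 ), sqrt( 7),pi,  3*sqrt (2),  94, 94.74]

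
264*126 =33264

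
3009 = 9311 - 6302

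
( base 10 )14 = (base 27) e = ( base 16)e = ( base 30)E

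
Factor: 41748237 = 3^3*1546231^1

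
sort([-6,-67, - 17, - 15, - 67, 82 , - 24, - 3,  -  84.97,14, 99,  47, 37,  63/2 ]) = [ - 84.97, - 67, - 67,-24, - 17, - 15,  -  6, - 3,  14,63/2, 37,47,82,99]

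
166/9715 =166/9715 = 0.02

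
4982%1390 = 812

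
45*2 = 90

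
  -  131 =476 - 607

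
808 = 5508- 4700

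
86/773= 86/773= 0.11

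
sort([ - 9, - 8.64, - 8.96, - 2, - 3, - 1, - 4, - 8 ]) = [ - 9 , - 8.96,-8.64, - 8, - 4,-3, - 2,-1 ] 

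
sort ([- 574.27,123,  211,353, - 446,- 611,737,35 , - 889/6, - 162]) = [ - 611,- 574.27, - 446, - 162, - 889/6,35,123, 211,  353, 737]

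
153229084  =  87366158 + 65862926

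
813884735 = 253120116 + 560764619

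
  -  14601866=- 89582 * 163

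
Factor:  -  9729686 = - 2^1*4864843^1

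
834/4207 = 834/4207=0.20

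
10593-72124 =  - 61531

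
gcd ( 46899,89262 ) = 81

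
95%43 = 9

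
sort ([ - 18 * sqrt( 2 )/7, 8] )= [ - 18 * sqrt(2 ) /7,8]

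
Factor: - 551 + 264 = - 287 = -  7^1*41^1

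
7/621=7/621 = 0.01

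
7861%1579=1545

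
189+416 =605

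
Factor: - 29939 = -7^2*13^1*47^1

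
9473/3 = 3157 + 2/3 = 3157.67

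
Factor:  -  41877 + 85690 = 43813 = 7^1*11^1*569^1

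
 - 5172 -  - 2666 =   -  2506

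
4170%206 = 50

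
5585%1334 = 249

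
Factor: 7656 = 2^3*3^1*11^1*29^1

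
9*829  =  7461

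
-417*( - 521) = 217257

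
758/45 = 758/45 = 16.84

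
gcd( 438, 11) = 1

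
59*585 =34515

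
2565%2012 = 553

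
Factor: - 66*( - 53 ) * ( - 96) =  - 2^6 * 3^2*11^1 * 53^1 = - 335808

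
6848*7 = 47936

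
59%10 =9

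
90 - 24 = 66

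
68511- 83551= - 15040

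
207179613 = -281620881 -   -  488800494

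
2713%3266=2713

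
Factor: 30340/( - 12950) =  - 2^1*5^( -1)*7^(  -  1)*41^1 = -82/35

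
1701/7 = 243 = 243.00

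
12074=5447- -6627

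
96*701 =67296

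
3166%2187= 979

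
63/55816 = 63/55816 = 0.00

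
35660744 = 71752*497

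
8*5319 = 42552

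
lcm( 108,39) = 1404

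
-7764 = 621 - 8385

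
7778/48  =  3889/24 = 162.04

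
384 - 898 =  - 514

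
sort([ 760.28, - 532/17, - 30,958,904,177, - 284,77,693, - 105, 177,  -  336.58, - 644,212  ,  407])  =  [ - 644, - 336.58,-284, - 105, - 532/17, - 30,  77,177, 177,212, 407,693,  760.28 , 904, 958]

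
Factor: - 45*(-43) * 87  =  168345 = 3^3*5^1*29^1 * 43^1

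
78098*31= 2421038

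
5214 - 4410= 804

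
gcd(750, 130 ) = 10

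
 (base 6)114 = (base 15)31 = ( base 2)101110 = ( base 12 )3a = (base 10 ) 46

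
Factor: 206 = 2^1 * 103^1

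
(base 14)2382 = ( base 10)6190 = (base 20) F9A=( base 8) 14056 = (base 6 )44354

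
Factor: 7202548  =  2^2*1800637^1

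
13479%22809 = 13479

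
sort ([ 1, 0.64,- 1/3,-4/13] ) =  [ - 1/3,  -  4/13, 0.64, 1 ]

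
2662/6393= 2662/6393 = 0.42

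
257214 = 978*263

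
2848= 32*89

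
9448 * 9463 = 89406424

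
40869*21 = 858249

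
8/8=1 = 1.00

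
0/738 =0 = 0.00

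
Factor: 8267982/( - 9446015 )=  - 2^1*3^1*5^( - 1)*79^1*89^ ( -1 ) * 17443^1 * 21227^( - 1)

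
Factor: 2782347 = 3^1*29^1 * 31981^1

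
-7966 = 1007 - 8973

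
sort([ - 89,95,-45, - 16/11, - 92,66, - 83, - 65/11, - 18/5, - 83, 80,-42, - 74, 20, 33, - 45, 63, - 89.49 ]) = [ - 92,-89.49, - 89, - 83, - 83, - 74, - 45 ,- 45,  -  42 ,-65/11, - 18/5, - 16/11, 20,33, 63,66, 80,95] 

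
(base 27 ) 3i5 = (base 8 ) 5166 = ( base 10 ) 2678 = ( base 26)3P0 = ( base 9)3605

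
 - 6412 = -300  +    -  6112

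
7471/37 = 7471/37=201.92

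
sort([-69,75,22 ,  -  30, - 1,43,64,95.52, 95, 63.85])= [ - 69, - 30, - 1, 22,43, 63.85,64,75,95,95.52]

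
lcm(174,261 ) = 522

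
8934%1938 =1182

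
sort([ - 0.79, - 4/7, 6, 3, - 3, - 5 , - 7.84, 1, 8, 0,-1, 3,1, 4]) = [ - 7.84,- 5, - 3, - 1, - 0.79, - 4/7, 0,  1,1 , 3,  3, 4, 6,  8] 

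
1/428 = 1/428 = 0.00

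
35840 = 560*64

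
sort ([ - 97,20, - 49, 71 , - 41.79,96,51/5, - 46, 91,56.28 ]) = [ - 97, - 49, - 46,-41.79, 51/5,  20,56.28,71,91 , 96]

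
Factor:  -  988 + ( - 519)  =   - 11^1*137^1 = - 1507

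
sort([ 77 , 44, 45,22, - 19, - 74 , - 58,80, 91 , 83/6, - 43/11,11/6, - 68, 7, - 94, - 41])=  [ - 94, - 74,-68, - 58, - 41 , - 19, - 43/11, 11/6, 7, 83/6,22, 44,45 , 77 , 80, 91 ] 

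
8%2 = 0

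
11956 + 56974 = 68930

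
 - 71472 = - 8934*8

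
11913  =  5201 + 6712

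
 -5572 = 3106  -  8678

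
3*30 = 90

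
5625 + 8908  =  14533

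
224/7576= 28/947 =0.03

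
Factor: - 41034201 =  - 3^1*13^1*97^1*10847^1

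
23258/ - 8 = -2908+3/4 = - 2907.25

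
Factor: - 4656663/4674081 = -1552221/1558027 = - 3^2* 11^1 * 107^( - 1 ) * 14561^( - 1) * 15679^1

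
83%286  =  83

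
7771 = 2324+5447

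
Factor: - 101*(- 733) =74033 = 101^1*733^1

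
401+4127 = 4528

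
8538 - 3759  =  4779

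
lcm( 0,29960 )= 0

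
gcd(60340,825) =5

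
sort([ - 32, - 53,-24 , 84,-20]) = [ - 53,-32, - 24, - 20, 84]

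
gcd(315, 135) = 45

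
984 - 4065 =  - 3081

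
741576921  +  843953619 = 1585530540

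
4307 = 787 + 3520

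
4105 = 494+3611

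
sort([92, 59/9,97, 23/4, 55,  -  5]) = [-5, 23/4, 59/9,55 , 92, 97 ] 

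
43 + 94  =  137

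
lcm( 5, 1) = 5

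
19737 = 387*51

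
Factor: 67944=2^3* 3^1*19^1*149^1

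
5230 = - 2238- - 7468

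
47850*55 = 2631750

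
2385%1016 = 353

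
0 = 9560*0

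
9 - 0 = 9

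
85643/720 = 85643/720 = 118.95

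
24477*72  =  1762344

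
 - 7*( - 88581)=620067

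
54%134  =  54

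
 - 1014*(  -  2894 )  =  2934516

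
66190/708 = 33095/354 =93.49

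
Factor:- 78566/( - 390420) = 163/810 = 2^( - 1 )*3^(  -  4)*5^( - 1)*  163^1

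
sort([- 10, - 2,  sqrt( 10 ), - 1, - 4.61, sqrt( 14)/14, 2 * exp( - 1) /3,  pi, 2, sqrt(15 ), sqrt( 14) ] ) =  [-10, - 4.61, - 2, - 1, 2*exp(-1)/3, sqrt(14 ) /14, 2, pi, sqrt( 10) , sqrt( 14 ), sqrt( 15 )]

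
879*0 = 0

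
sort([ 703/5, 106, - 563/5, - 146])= [ -146, -563/5, 106,703/5]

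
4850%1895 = 1060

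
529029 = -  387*( - 1367 ) 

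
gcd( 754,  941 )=1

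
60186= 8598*7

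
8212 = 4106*2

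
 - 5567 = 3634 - 9201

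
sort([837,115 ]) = [115, 837 ] 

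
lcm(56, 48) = 336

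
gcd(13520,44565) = 5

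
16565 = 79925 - 63360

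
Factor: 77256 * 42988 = 2^5*3^2*11^1*29^1*37^1*977^1 =3321080928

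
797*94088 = 74988136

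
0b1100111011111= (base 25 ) AEN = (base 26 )9kj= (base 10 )6623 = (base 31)6rk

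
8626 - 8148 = 478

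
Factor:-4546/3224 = -2273/1612 = - 2^ ( - 2)*13^( - 1 )*31^( - 1 )*2273^1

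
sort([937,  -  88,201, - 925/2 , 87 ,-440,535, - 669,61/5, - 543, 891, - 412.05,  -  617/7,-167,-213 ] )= [ - 669, - 543, - 925/2, - 440, - 412.05,-213, -167, - 617/7, - 88 , 61/5,87,  201, 535 , 891,  937]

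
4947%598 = 163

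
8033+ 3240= 11273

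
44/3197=44/3197 = 0.01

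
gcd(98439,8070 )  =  3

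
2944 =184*16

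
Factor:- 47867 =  - 151^1*  317^1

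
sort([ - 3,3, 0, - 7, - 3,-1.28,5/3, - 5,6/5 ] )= [ - 7, - 5, - 3, - 3, - 1.28  ,  0,6/5, 5/3, 3]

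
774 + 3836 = 4610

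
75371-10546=64825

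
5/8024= 5/8024 = 0.00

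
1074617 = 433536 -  - 641081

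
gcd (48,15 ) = 3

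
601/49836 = 601/49836 = 0.01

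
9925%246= 85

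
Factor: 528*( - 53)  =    -  27984 = -2^4*3^1*11^1*53^1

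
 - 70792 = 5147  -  75939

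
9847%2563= 2158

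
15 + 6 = 21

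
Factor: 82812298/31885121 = 2^1*19^1*2179271^1*31885121^( - 1) 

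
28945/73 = 28945/73 = 396.51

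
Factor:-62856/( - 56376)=3^( - 1) * 29^(- 1)*97^1  =  97/87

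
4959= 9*551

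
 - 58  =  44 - 102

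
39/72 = 13/24= 0.54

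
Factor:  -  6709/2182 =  - 2^( - 1) * 1091^ (-1 ) * 6709^1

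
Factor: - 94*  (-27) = 2538 = 2^1*3^3*47^1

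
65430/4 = 16357+1/2 = 16357.50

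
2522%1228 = 66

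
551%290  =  261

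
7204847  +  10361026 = 17565873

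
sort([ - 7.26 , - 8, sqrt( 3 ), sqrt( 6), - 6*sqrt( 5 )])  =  [ - 6*sqrt(5 ), - 8, - 7.26, sqrt(3),sqrt( 6 )]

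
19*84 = 1596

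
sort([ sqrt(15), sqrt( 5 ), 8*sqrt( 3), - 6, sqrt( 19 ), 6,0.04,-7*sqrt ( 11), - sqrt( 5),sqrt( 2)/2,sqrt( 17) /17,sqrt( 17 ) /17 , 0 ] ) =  [ - 7*sqrt (11 ), - 6, - sqrt( 5),0,  0.04,sqrt( 17 ) /17, sqrt(17) /17, sqrt(2)/2,sqrt(5 ),sqrt(15),sqrt( 19),6, 8*sqrt( 3 )]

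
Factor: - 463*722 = -2^1*19^2*463^1  =  - 334286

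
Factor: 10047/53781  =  7^( - 1)*13^(-1) * 17^1  =  17/91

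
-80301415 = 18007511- 98308926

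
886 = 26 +860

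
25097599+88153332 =113250931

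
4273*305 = 1303265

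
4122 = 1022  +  3100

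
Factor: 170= 2^1 *5^1*17^1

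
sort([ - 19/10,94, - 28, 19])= [ - 28,-19/10, 19 , 94 ]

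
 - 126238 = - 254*497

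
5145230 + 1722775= 6868005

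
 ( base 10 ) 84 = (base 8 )124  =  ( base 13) 66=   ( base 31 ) 2m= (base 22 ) 3i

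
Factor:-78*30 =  - 2^2*3^2*5^1*13^1  =  - 2340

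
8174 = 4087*2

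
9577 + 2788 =12365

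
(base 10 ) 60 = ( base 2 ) 111100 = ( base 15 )40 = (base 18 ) 36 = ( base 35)1P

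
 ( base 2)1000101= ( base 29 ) 2b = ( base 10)69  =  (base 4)1011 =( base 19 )3C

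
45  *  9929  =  446805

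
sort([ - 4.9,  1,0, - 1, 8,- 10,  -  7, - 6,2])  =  [ - 10,-7, - 6, - 4.9 , - 1,0,1,2,8] 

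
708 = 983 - 275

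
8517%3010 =2497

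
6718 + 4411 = 11129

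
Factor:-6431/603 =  - 3^ ( - 2)*59^1*67^ ( - 1 )*109^1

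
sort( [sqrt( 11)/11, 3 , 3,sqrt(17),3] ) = [sqrt( 11 ) /11,3,3,3,sqrt(17 )]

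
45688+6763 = 52451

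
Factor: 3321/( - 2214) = -2^ ( - 1)*3^1 = - 3/2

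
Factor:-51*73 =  - 3723 = - 3^1*17^1 * 73^1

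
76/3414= 38/1707=0.02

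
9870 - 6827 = 3043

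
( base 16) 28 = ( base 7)55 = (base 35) 15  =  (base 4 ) 220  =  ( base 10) 40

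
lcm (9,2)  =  18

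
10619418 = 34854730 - 24235312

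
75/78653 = 75/78653   =  0.00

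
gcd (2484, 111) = 3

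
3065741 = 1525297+1540444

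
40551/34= 1192 + 23/34 = 1192.68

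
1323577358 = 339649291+983928067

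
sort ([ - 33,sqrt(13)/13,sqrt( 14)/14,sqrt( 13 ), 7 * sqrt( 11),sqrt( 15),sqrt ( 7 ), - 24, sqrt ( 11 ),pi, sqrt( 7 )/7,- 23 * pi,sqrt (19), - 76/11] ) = [ - 23 * pi,-33,-24, - 76/11,sqrt (14)/14, sqrt(13)/13 , sqrt(7 ) /7, sqrt (7),pi,sqrt(11),sqrt ( 13),sqrt (15),sqrt ( 19),7 *sqrt ( 11)]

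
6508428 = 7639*852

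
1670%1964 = 1670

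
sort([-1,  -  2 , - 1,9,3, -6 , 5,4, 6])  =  [ - 6,-2,-1, - 1,3, 4,5,6, 9] 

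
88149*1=88149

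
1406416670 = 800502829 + 605913841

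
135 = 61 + 74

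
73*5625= 410625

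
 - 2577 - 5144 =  - 7721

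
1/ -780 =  - 1/780 = - 0.00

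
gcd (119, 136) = 17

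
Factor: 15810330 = 2^1*3^1*5^1*47^1*11213^1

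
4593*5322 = 24443946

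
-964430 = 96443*( - 10) 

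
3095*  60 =185700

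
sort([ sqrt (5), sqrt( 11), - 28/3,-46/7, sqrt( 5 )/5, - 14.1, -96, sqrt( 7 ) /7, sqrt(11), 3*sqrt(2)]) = [ - 96, - 14.1, - 28/3,-46/7, sqrt( 7)/7,sqrt( 5) /5 , sqrt( 5 ), sqrt( 11 ), sqrt ( 11 ) , 3*sqrt( 2 )]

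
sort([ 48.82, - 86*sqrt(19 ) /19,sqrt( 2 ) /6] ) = [ -86*sqrt ( 19 ) /19,sqrt(2 ) /6,48.82] 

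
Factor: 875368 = 2^3*13^1  *19^1 * 443^1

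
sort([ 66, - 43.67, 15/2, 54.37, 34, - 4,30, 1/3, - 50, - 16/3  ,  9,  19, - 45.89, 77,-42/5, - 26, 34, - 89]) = [ - 89, - 50, - 45.89, - 43.67 , -26, - 42/5, - 16/3, - 4,1/3, 15/2, 9, 19,30, 34, 34,54.37,66,  77]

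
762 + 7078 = 7840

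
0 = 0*220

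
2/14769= 2/14769=0.00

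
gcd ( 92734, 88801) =1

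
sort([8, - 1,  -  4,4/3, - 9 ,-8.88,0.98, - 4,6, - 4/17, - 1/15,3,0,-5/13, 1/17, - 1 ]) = [- 9, - 8.88, - 4 ,-4,-1, - 1, - 5/13, -4/17,-1/15, 0 , 1/17,0.98 , 4/3, 3 , 6,8 ]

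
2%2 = 0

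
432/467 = 432/467 = 0.93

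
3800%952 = 944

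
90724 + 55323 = 146047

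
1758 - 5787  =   - 4029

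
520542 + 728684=1249226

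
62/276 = 31/138 = 0.22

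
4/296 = 1/74 = 0.01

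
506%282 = 224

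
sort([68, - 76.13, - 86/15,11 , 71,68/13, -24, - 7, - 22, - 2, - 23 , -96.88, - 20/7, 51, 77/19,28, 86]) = [ - 96.88,  -  76.13, - 24, - 23, - 22, - 7, - 86/15, - 20/7, - 2 , 77/19,68/13, 11,28,  51,68,71, 86] 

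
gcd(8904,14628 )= 636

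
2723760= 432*6305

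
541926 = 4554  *119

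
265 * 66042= 17501130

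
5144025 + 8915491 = 14059516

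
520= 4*130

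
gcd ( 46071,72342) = 9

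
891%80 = 11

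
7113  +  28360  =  35473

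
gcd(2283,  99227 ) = 1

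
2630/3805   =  526/761  =  0.69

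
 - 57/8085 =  - 1 + 2676/2695= - 0.01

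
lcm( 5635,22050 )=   507150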